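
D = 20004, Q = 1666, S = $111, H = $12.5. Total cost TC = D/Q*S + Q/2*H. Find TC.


TC = 20004/1666 * 111 + 1666/2 * 12.5

$11745.30


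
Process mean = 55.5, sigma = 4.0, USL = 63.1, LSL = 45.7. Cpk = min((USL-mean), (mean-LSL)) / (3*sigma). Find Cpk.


Cpu = (63.1 - 55.5) / (3 * 4.0) = 0.63
Cpl = (55.5 - 45.7) / (3 * 4.0) = 0.82
Cpk = min(0.63, 0.82) = 0.63

0.63


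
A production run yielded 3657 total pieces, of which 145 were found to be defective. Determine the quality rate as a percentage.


Formula: Quality Rate = Good Pieces / Total Pieces * 100
Good pieces = 3657 - 145 = 3512
QR = 3512 / 3657 * 100 = 96.0%

96.0%


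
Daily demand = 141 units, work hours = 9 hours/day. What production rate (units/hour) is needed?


Formula: Production Rate = Daily Demand / Available Hours
Rate = 141 units/day / 9 hours/day
Rate = 15.7 units/hour

15.7 units/hour


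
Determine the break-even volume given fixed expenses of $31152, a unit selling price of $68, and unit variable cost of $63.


Formula: BEQ = Fixed Costs / (Price - Variable Cost)
Contribution margin = $68 - $63 = $5/unit
BEQ = ceil($31152 / $5/unit) = ceil(6230.4) = 6231 units

6231 units


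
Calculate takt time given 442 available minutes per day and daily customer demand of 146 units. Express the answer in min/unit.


Formula: Takt Time = Available Production Time / Customer Demand
Takt = 442 min/day / 146 units/day
Takt = 3.03 min/unit

3.03 min/unit


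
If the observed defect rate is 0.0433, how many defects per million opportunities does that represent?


DPMO = defect_rate * 1000000 = 0.0433 * 1000000

43300


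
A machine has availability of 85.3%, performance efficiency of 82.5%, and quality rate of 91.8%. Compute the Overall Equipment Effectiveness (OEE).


Formula: OEE = Availability * Performance * Quality / 10000
A * P = 85.3% * 82.5% / 100 = 70.37%
OEE = 70.37% * 91.8% / 100 = 64.6%

64.6%


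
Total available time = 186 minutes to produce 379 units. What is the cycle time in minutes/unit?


Formula: CT = Available Time / Number of Units
CT = 186 min / 379 units
CT = 0.49 min/unit

0.49 min/unit


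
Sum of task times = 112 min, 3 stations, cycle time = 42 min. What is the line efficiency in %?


Formula: Efficiency = Sum of Task Times / (N_stations * CT) * 100
Total station capacity = 3 stations * 42 min = 126 min
Efficiency = 112 / 126 * 100 = 88.9%

88.9%


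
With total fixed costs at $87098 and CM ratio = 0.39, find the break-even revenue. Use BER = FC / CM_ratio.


Formula: BER = Fixed Costs / Contribution Margin Ratio
BER = $87098 / 0.39
BER = $223328.21 (to the nearest cent)

$223328.21


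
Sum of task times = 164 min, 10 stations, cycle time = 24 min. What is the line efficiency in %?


Formula: Efficiency = Sum of Task Times / (N_stations * CT) * 100
Total station capacity = 10 stations * 24 min = 240 min
Efficiency = 164 / 240 * 100 = 68.3%

68.3%


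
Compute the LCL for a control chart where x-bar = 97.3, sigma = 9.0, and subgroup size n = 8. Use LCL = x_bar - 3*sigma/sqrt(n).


LCL = 97.3 - 3 * 9.0 / sqrt(8)

87.75


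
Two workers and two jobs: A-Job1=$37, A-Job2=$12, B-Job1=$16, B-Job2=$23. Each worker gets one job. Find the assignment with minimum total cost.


Option 1: A->1 + B->2 = $37 + $23 = $60
Option 2: A->2 + B->1 = $12 + $16 = $28
Min cost = min($60, $28) = $28

$28


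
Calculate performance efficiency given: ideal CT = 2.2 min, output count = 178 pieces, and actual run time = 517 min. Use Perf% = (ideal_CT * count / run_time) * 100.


Formula: Performance = (Ideal CT * Total Count) / Run Time * 100
Ideal output time = 2.2 * 178 = 391.6 min
Performance = 391.6 / 517 * 100 = 75.7%

75.7%


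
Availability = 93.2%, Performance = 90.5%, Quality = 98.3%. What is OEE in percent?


Formula: OEE = Availability * Performance * Quality / 10000
A * P = 93.2% * 90.5% / 100 = 84.35%
OEE = 84.35% * 98.3% / 100 = 82.9%

82.9%


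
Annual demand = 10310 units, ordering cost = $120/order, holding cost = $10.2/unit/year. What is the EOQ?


Formula: EOQ = sqrt(2 * D * S / H)
Numerator: 2 * 10310 * 120 = 2474400
2DS/H = 2474400 / 10.2 = 242588.2
EOQ = sqrt(242588.2) = 492.5 units

492.5 units


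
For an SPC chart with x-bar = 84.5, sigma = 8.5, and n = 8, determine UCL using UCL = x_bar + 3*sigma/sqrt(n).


UCL = 84.5 + 3 * 8.5 / sqrt(8)

93.52


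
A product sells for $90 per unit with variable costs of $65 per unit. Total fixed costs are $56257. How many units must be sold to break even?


Formula: BEQ = Fixed Costs / (Price - Variable Cost)
Contribution margin = $90 - $65 = $25/unit
BEQ = ceil($56257 / $25/unit) = ceil(2250.28) = 2251 units

2251 units


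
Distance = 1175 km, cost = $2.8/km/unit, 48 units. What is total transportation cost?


TC = dist * cost * units = 1175 * 2.8 * 48 = $157920.00

$157920.00


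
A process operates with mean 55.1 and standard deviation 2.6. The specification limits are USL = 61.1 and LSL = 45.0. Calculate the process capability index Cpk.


Cpu = (61.1 - 55.1) / (3 * 2.6) = 0.77
Cpl = (55.1 - 45.0) / (3 * 2.6) = 1.29
Cpk = min(0.77, 1.29) = 0.77

0.77


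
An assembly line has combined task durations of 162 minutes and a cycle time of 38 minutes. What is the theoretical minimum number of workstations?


Formula: N_min = ceil(Sum of Task Times / Cycle Time)
N_min = ceil(162 min / 38 min) = ceil(4.2632)
N_min = 5 stations

5


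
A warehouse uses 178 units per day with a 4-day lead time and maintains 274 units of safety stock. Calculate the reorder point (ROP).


Formula: ROP = (Daily Demand * Lead Time) + Safety Stock
Demand during lead time = 178 * 4 = 712 units
ROP = 712 + 274 = 986 units

986 units


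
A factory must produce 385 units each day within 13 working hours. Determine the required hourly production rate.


Formula: Production Rate = Daily Demand / Available Hours
Rate = 385 units/day / 13 hours/day
Rate = 29.6 units/hour

29.6 units/hour


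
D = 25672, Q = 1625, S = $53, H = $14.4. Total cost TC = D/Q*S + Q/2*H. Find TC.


TC = 25672/1625 * 53 + 1625/2 * 14.4

$12537.30


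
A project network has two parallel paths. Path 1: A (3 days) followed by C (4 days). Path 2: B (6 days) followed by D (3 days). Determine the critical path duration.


Path 1 = 3 + 4 = 7 days
Path 2 = 6 + 3 = 9 days
Duration = max(7, 9) = 9 days

9 days


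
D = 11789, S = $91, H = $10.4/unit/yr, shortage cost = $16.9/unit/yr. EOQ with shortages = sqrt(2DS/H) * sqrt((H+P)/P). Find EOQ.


Formula: EOQ* = sqrt(2DS/H) * sqrt((H+P)/P)
Base EOQ = sqrt(2*11789*91/10.4) = 454.21 units
Correction = sqrt((10.4+16.9)/16.9) = 1.27098
EOQ* = 454.21 * 1.27098 = 577.3 units

577.3 units


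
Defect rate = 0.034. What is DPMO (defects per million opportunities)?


DPMO = defect_rate * 1000000 = 0.034 * 1000000

34000


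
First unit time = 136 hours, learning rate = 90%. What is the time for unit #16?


Formula: T_n = T_1 * (learning_rate)^(log2(n)) where learning_rate = rate/100
Doublings = log2(16) = 4
T_n = 136 * 0.9^4
T_n = 136 * 0.6561 = 89.2 hours

89.2 hours


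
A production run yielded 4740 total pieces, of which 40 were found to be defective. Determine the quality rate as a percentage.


Formula: Quality Rate = Good Pieces / Total Pieces * 100
Good pieces = 4740 - 40 = 4700
QR = 4700 / 4740 * 100 = 99.2%

99.2%


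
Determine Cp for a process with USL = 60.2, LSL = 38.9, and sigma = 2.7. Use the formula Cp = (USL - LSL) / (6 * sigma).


Cp = (60.2 - 38.9) / (6 * 2.7)

1.31


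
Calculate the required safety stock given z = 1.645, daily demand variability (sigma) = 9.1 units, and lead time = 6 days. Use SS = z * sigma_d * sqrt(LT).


Formula: SS = z * sigma_d * sqrt(LT)
sqrt(LT) = sqrt(6) = 2.4495
SS = 1.645 * 9.1 * 2.4495
SS = 36.7 units

36.7 units


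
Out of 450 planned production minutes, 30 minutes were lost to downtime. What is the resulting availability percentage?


Formula: Availability = (Planned Time - Downtime) / Planned Time * 100
Uptime = 450 - 30 = 420 min
Availability = 420 / 450 * 100 = 93.3%

93.3%


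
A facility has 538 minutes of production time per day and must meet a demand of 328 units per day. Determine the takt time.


Formula: Takt Time = Available Production Time / Customer Demand
Takt = 538 min/day / 328 units/day
Takt = 1.64 min/unit

1.64 min/unit


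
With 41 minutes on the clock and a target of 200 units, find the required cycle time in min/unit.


Formula: CT = Available Time / Number of Units
CT = 41 min / 200 units
CT = 0.21 min/unit

0.21 min/unit


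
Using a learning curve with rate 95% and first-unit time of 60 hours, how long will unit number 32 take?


Formula: T_n = T_1 * (learning_rate)^(log2(n)) where learning_rate = rate/100
Doublings = log2(32) = 5
T_n = 60 * 0.95^5
T_n = 60 * 0.7738 = 46.4 hours

46.4 hours


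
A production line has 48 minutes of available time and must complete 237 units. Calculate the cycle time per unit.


Formula: CT = Available Time / Number of Units
CT = 48 min / 237 units
CT = 0.2 min/unit

0.2 min/unit


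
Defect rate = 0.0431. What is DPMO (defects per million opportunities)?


DPMO = defect_rate * 1000000 = 0.0431 * 1000000

43100


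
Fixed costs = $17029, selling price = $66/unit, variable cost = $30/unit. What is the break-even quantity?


Formula: BEQ = Fixed Costs / (Price - Variable Cost)
Contribution margin = $66 - $30 = $36/unit
BEQ = ceil($17029 / $36/unit) = ceil(473.03) = 474 units

474 units


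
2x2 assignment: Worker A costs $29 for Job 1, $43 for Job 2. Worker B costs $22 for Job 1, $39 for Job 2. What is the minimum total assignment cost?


Option 1: A->1 + B->2 = $29 + $39 = $68
Option 2: A->2 + B->1 = $43 + $22 = $65
Min cost = min($68, $65) = $65

$65


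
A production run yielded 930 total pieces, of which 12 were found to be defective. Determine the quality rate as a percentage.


Formula: Quality Rate = Good Pieces / Total Pieces * 100
Good pieces = 930 - 12 = 918
QR = 918 / 930 * 100 = 98.7%

98.7%


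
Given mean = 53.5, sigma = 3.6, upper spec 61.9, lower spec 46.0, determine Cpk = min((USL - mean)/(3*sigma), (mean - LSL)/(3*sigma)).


Cpu = (61.9 - 53.5) / (3 * 3.6) = 0.78
Cpl = (53.5 - 46.0) / (3 * 3.6) = 0.69
Cpk = min(0.78, 0.69) = 0.69

0.69


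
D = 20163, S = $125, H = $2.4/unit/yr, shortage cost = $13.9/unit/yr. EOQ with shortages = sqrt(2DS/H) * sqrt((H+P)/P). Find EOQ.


Formula: EOQ* = sqrt(2DS/H) * sqrt((H+P)/P)
Base EOQ = sqrt(2*20163*125/2.4) = 1449.25 units
Correction = sqrt((2.4+13.9)/13.9) = 1.0829
EOQ* = 1449.25 * 1.0829 = 1569.4 units

1569.4 units


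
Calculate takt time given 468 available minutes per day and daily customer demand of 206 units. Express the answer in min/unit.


Formula: Takt Time = Available Production Time / Customer Demand
Takt = 468 min/day / 206 units/day
Takt = 2.27 min/unit

2.27 min/unit


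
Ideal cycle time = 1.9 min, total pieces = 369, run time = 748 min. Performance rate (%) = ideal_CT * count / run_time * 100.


Formula: Performance = (Ideal CT * Total Count) / Run Time * 100
Ideal output time = 1.9 * 369 = 701.1 min
Performance = 701.1 / 748 * 100 = 93.7%

93.7%


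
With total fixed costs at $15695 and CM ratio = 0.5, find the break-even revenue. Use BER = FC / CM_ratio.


Formula: BER = Fixed Costs / Contribution Margin Ratio
BER = $15695 / 0.5
BER = $31390.00 (to the nearest cent)

$31390.00


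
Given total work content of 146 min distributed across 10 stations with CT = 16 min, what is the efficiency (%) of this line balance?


Formula: Efficiency = Sum of Task Times / (N_stations * CT) * 100
Total station capacity = 10 stations * 16 min = 160 min
Efficiency = 146 / 160 * 100 = 91.3%

91.3%


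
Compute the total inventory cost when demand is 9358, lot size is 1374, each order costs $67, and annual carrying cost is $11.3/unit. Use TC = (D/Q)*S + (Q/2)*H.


TC = 9358/1374 * 67 + 1374/2 * 11.3

$8219.42


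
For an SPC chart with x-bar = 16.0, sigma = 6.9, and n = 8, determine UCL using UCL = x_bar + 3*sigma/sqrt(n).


UCL = 16.0 + 3 * 6.9 / sqrt(8)

23.32


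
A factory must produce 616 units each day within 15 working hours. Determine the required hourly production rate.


Formula: Production Rate = Daily Demand / Available Hours
Rate = 616 units/day / 15 hours/day
Rate = 41.1 units/hour

41.1 units/hour


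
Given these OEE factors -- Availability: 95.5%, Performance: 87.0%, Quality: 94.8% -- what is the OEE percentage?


Formula: OEE = Availability * Performance * Quality / 10000
A * P = 95.5% * 87.0% / 100 = 83.09%
OEE = 83.09% * 94.8% / 100 = 78.8%

78.8%


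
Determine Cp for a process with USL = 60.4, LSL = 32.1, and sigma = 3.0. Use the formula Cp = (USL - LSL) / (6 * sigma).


Cp = (60.4 - 32.1) / (6 * 3.0)

1.57


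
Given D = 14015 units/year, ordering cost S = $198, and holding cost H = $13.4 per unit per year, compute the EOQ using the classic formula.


Formula: EOQ = sqrt(2 * D * S / H)
Numerator: 2 * 14015 * 198 = 5549940
2DS/H = 5549940 / 13.4 = 414174.6
EOQ = sqrt(414174.6) = 643.6 units

643.6 units


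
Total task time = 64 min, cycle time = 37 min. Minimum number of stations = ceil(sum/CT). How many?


Formula: N_min = ceil(Sum of Task Times / Cycle Time)
N_min = ceil(64 min / 37 min) = ceil(1.7297)
N_min = 2 stations

2


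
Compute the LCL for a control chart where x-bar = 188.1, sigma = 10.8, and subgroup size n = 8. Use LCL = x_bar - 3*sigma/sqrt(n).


LCL = 188.1 - 3 * 10.8 / sqrt(8)

176.64


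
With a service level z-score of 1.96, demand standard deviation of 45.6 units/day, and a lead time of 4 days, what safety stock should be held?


Formula: SS = z * sigma_d * sqrt(LT)
sqrt(LT) = sqrt(4) = 2.0
SS = 1.96 * 45.6 * 2.0
SS = 178.8 units

178.8 units


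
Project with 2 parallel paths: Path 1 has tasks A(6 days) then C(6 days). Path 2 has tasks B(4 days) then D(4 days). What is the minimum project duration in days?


Path 1 = 6 + 6 = 12 days
Path 2 = 4 + 4 = 8 days
Duration = max(12, 8) = 12 days

12 days


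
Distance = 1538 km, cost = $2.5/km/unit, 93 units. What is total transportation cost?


TC = dist * cost * units = 1538 * 2.5 * 93 = $357585.00

$357585.00


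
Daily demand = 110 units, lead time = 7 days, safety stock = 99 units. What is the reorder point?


Formula: ROP = (Daily Demand * Lead Time) + Safety Stock
Demand during lead time = 110 * 7 = 770 units
ROP = 770 + 99 = 869 units

869 units


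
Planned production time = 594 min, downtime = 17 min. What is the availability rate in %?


Formula: Availability = (Planned Time - Downtime) / Planned Time * 100
Uptime = 594 - 17 = 577 min
Availability = 577 / 594 * 100 = 97.1%

97.1%


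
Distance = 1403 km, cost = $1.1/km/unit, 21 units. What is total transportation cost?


TC = dist * cost * units = 1403 * 1.1 * 21 = $32409.30

$32409.30


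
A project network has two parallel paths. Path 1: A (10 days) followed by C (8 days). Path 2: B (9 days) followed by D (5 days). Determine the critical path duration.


Path 1 = 10 + 8 = 18 days
Path 2 = 9 + 5 = 14 days
Duration = max(18, 14) = 18 days

18 days


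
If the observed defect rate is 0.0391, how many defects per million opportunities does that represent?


DPMO = defect_rate * 1000000 = 0.0391 * 1000000

39100


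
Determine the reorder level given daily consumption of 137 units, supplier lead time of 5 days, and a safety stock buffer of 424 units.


Formula: ROP = (Daily Demand * Lead Time) + Safety Stock
Demand during lead time = 137 * 5 = 685 units
ROP = 685 + 424 = 1109 units

1109 units


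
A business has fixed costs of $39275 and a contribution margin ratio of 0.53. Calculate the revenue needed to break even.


Formula: BER = Fixed Costs / Contribution Margin Ratio
BER = $39275 / 0.53
BER = $74103.77 (to the nearest cent)

$74103.77


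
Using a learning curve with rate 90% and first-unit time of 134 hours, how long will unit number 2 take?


Formula: T_n = T_1 * (learning_rate)^(log2(n)) where learning_rate = rate/100
Doublings = log2(2) = 1
T_n = 134 * 0.9^1
T_n = 134 * 0.9 = 120.6 hours

120.6 hours


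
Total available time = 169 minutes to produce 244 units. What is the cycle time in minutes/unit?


Formula: CT = Available Time / Number of Units
CT = 169 min / 244 units
CT = 0.69 min/unit

0.69 min/unit


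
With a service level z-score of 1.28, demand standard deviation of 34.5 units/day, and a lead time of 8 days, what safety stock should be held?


Formula: SS = z * sigma_d * sqrt(LT)
sqrt(LT) = sqrt(8) = 2.8284
SS = 1.28 * 34.5 * 2.8284
SS = 124.9 units

124.9 units


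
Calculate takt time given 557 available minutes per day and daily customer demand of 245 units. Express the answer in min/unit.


Formula: Takt Time = Available Production Time / Customer Demand
Takt = 557 min/day / 245 units/day
Takt = 2.27 min/unit

2.27 min/unit


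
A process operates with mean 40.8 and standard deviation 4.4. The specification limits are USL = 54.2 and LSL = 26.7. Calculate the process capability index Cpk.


Cpu = (54.2 - 40.8) / (3 * 4.4) = 1.02
Cpl = (40.8 - 26.7) / (3 * 4.4) = 1.07
Cpk = min(1.02, 1.07) = 1.02

1.02


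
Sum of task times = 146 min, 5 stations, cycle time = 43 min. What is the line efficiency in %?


Formula: Efficiency = Sum of Task Times / (N_stations * CT) * 100
Total station capacity = 5 stations * 43 min = 215 min
Efficiency = 146 / 215 * 100 = 67.9%

67.9%


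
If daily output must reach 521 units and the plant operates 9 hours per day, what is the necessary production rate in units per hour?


Formula: Production Rate = Daily Demand / Available Hours
Rate = 521 units/day / 9 hours/day
Rate = 57.9 units/hour

57.9 units/hour


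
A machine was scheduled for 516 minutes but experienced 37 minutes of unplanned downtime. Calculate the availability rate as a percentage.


Formula: Availability = (Planned Time - Downtime) / Planned Time * 100
Uptime = 516 - 37 = 479 min
Availability = 479 / 516 * 100 = 92.8%

92.8%


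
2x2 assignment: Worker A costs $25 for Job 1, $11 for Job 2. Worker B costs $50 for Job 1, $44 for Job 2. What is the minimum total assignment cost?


Option 1: A->1 + B->2 = $25 + $44 = $69
Option 2: A->2 + B->1 = $11 + $50 = $61
Min cost = min($69, $61) = $61

$61


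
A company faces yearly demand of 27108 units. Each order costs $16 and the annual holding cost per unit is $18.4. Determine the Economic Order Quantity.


Formula: EOQ = sqrt(2 * D * S / H)
Numerator: 2 * 27108 * 16 = 867456
2DS/H = 867456 / 18.4 = 47144.3
EOQ = sqrt(47144.3) = 217.1 units

217.1 units


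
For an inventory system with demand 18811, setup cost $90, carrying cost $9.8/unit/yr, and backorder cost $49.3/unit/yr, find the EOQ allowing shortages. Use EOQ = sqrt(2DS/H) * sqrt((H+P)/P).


Formula: EOQ* = sqrt(2DS/H) * sqrt((H+P)/P)
Base EOQ = sqrt(2*18811*90/9.8) = 587.8 units
Correction = sqrt((9.8+49.3)/49.3) = 1.09489
EOQ* = 587.8 * 1.09489 = 643.6 units

643.6 units


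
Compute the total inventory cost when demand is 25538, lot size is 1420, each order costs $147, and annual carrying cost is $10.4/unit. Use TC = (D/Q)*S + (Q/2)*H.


TC = 25538/1420 * 147 + 1420/2 * 10.4

$10027.72


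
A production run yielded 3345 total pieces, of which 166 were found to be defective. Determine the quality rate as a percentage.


Formula: Quality Rate = Good Pieces / Total Pieces * 100
Good pieces = 3345 - 166 = 3179
QR = 3179 / 3345 * 100 = 95.0%

95.0%


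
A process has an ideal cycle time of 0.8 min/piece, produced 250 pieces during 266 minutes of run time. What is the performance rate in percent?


Formula: Performance = (Ideal CT * Total Count) / Run Time * 100
Ideal output time = 0.8 * 250 = 200.0 min
Performance = 200.0 / 266 * 100 = 75.2%

75.2%


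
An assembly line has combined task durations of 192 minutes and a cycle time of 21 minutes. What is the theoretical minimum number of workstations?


Formula: N_min = ceil(Sum of Task Times / Cycle Time)
N_min = ceil(192 min / 21 min) = ceil(9.1429)
N_min = 10 stations

10


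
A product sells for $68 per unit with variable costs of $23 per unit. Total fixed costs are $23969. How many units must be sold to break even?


Formula: BEQ = Fixed Costs / (Price - Variable Cost)
Contribution margin = $68 - $23 = $45/unit
BEQ = ceil($23969 / $45/unit) = ceil(532.64) = 533 units

533 units


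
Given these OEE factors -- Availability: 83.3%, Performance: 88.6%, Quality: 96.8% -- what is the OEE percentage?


Formula: OEE = Availability * Performance * Quality / 10000
A * P = 83.3% * 88.6% / 100 = 73.8%
OEE = 73.8% * 96.8% / 100 = 71.4%

71.4%


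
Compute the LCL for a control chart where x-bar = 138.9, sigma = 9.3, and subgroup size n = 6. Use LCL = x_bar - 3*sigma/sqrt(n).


LCL = 138.9 - 3 * 9.3 / sqrt(6)

127.51


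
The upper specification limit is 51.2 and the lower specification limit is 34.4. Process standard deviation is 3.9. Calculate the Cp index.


Cp = (51.2 - 34.4) / (6 * 3.9)

0.72


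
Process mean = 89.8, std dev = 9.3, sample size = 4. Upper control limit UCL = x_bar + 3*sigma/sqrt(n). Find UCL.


UCL = 89.8 + 3 * 9.3 / sqrt(4)

103.75


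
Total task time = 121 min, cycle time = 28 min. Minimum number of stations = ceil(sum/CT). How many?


Formula: N_min = ceil(Sum of Task Times / Cycle Time)
N_min = ceil(121 min / 28 min) = ceil(4.3214)
N_min = 5 stations

5


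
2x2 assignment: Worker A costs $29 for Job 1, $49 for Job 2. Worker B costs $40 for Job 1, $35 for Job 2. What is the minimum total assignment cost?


Option 1: A->1 + B->2 = $29 + $35 = $64
Option 2: A->2 + B->1 = $49 + $40 = $89
Min cost = min($64, $89) = $64

$64


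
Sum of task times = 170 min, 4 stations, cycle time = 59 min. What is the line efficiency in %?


Formula: Efficiency = Sum of Task Times / (N_stations * CT) * 100
Total station capacity = 4 stations * 59 min = 236 min
Efficiency = 170 / 236 * 100 = 72.0%

72.0%


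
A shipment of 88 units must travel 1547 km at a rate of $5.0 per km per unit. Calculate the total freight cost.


TC = dist * cost * units = 1547 * 5.0 * 88 = $680680.00

$680680.00


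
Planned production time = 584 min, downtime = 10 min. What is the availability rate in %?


Formula: Availability = (Planned Time - Downtime) / Planned Time * 100
Uptime = 584 - 10 = 574 min
Availability = 574 / 584 * 100 = 98.3%

98.3%


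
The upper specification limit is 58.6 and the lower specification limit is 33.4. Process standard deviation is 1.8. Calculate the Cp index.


Cp = (58.6 - 33.4) / (6 * 1.8)

2.33


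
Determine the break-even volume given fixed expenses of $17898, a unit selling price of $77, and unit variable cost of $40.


Formula: BEQ = Fixed Costs / (Price - Variable Cost)
Contribution margin = $77 - $40 = $37/unit
BEQ = ceil($17898 / $37/unit) = ceil(483.73) = 484 units

484 units


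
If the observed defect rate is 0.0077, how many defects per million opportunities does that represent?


DPMO = defect_rate * 1000000 = 0.0077 * 1000000

7700


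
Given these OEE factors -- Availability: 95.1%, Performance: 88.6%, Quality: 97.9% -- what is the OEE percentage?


Formula: OEE = Availability * Performance * Quality / 10000
A * P = 95.1% * 88.6% / 100 = 84.26%
OEE = 84.26% * 97.9% / 100 = 82.5%

82.5%


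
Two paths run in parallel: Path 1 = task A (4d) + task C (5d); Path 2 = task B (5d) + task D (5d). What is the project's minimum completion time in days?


Path 1 = 4 + 5 = 9 days
Path 2 = 5 + 5 = 10 days
Duration = max(9, 10) = 10 days

10 days


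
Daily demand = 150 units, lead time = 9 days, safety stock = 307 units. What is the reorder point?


Formula: ROP = (Daily Demand * Lead Time) + Safety Stock
Demand during lead time = 150 * 9 = 1350 units
ROP = 1350 + 307 = 1657 units

1657 units


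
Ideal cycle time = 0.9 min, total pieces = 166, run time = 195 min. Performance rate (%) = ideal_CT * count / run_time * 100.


Formula: Performance = (Ideal CT * Total Count) / Run Time * 100
Ideal output time = 0.9 * 166 = 149.4 min
Performance = 149.4 / 195 * 100 = 76.6%

76.6%


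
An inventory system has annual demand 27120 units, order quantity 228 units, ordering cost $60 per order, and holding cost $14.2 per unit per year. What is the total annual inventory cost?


TC = 27120/228 * 60 + 228/2 * 14.2

$8755.64


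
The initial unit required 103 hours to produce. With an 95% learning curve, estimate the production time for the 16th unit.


Formula: T_n = T_1 * (learning_rate)^(log2(n)) where learning_rate = rate/100
Doublings = log2(16) = 4
T_n = 103 * 0.95^4
T_n = 103 * 0.8145 = 83.9 hours

83.9 hours


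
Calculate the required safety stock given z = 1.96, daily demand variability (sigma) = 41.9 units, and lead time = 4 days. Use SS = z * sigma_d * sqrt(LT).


Formula: SS = z * sigma_d * sqrt(LT)
sqrt(LT) = sqrt(4) = 2.0
SS = 1.96 * 41.9 * 2.0
SS = 164.2 units

164.2 units


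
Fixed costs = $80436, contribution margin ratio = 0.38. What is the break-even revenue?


Formula: BER = Fixed Costs / Contribution Margin Ratio
BER = $80436 / 0.38
BER = $211673.68 (to the nearest cent)

$211673.68


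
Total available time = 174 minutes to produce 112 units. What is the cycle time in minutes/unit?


Formula: CT = Available Time / Number of Units
CT = 174 min / 112 units
CT = 1.55 min/unit

1.55 min/unit


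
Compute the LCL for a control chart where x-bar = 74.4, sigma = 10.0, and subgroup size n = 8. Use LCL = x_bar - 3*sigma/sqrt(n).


LCL = 74.4 - 3 * 10.0 / sqrt(8)

63.79


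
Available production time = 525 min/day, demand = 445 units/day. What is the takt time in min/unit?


Formula: Takt Time = Available Production Time / Customer Demand
Takt = 525 min/day / 445 units/day
Takt = 1.18 min/unit

1.18 min/unit


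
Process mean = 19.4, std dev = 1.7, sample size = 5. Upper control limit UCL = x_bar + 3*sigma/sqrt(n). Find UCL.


UCL = 19.4 + 3 * 1.7 / sqrt(5)

21.68


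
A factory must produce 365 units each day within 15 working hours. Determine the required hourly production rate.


Formula: Production Rate = Daily Demand / Available Hours
Rate = 365 units/day / 15 hours/day
Rate = 24.3 units/hour

24.3 units/hour


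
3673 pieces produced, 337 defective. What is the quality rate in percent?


Formula: Quality Rate = Good Pieces / Total Pieces * 100
Good pieces = 3673 - 337 = 3336
QR = 3336 / 3673 * 100 = 90.8%

90.8%


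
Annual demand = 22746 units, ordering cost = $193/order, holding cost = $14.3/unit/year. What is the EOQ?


Formula: EOQ = sqrt(2 * D * S / H)
Numerator: 2 * 22746 * 193 = 8779956
2DS/H = 8779956 / 14.3 = 613982.9
EOQ = sqrt(613982.9) = 783.6 units

783.6 units


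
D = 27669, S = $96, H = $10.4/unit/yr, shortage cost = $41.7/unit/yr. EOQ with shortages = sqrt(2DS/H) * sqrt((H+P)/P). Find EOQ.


Formula: EOQ* = sqrt(2DS/H) * sqrt((H+P)/P)
Base EOQ = sqrt(2*27669*96/10.4) = 714.71 units
Correction = sqrt((10.4+41.7)/41.7) = 1.11777
EOQ* = 714.71 * 1.11777 = 798.9 units

798.9 units


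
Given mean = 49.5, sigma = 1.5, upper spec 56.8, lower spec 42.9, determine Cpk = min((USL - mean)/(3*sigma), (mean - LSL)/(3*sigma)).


Cpu = (56.8 - 49.5) / (3 * 1.5) = 1.62
Cpl = (49.5 - 42.9) / (3 * 1.5) = 1.47
Cpk = min(1.62, 1.47) = 1.47

1.47


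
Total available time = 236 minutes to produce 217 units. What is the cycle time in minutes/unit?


Formula: CT = Available Time / Number of Units
CT = 236 min / 217 units
CT = 1.09 min/unit

1.09 min/unit


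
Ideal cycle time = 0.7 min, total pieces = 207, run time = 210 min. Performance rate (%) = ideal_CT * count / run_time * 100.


Formula: Performance = (Ideal CT * Total Count) / Run Time * 100
Ideal output time = 0.7 * 207 = 144.9 min
Performance = 144.9 / 210 * 100 = 69.0%

69.0%


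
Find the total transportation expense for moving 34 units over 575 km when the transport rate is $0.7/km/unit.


TC = dist * cost * units = 575 * 0.7 * 34 = $13685.00

$13685.00


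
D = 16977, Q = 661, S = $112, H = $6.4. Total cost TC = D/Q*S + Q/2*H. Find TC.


TC = 16977/661 * 112 + 661/2 * 6.4

$4991.79


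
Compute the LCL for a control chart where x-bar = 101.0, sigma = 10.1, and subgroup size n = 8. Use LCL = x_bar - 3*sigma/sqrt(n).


LCL = 101.0 - 3 * 10.1 / sqrt(8)

90.29


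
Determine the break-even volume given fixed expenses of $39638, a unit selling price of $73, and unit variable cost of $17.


Formula: BEQ = Fixed Costs / (Price - Variable Cost)
Contribution margin = $73 - $17 = $56/unit
BEQ = ceil($39638 / $56/unit) = ceil(707.82) = 708 units

708 units


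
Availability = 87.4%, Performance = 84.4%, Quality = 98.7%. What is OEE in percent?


Formula: OEE = Availability * Performance * Quality / 10000
A * P = 87.4% * 84.4% / 100 = 73.77%
OEE = 73.77% * 98.7% / 100 = 72.8%

72.8%


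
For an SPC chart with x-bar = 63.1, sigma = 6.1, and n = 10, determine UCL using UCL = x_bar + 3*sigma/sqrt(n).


UCL = 63.1 + 3 * 6.1 / sqrt(10)

68.89


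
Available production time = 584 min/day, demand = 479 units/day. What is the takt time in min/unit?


Formula: Takt Time = Available Production Time / Customer Demand
Takt = 584 min/day / 479 units/day
Takt = 1.22 min/unit

1.22 min/unit


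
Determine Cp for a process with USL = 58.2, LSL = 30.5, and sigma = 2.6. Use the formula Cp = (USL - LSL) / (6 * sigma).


Cp = (58.2 - 30.5) / (6 * 2.6)

1.78


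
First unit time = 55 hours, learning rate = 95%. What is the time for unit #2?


Formula: T_n = T_1 * (learning_rate)^(log2(n)) where learning_rate = rate/100
Doublings = log2(2) = 1
T_n = 55 * 0.95^1
T_n = 55 * 0.95 = 52.3 hours

52.3 hours


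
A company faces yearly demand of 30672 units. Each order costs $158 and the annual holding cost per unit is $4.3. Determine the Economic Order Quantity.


Formula: EOQ = sqrt(2 * D * S / H)
Numerator: 2 * 30672 * 158 = 9692352
2DS/H = 9692352 / 4.3 = 2254035.3
EOQ = sqrt(2254035.3) = 1501.3 units

1501.3 units


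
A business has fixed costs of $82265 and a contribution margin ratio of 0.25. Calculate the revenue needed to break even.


Formula: BER = Fixed Costs / Contribution Margin Ratio
BER = $82265 / 0.25
BER = $329060.00 (to the nearest cent)

$329060.00


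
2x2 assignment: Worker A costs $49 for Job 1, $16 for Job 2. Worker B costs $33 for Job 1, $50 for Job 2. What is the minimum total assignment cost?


Option 1: A->1 + B->2 = $49 + $50 = $99
Option 2: A->2 + B->1 = $16 + $33 = $49
Min cost = min($99, $49) = $49

$49


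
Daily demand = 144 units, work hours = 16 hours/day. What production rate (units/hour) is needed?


Formula: Production Rate = Daily Demand / Available Hours
Rate = 144 units/day / 16 hours/day
Rate = 9.0 units/hour

9.0 units/hour


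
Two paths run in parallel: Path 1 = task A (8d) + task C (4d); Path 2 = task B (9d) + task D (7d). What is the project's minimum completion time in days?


Path 1 = 8 + 4 = 12 days
Path 2 = 9 + 7 = 16 days
Duration = max(12, 16) = 16 days

16 days


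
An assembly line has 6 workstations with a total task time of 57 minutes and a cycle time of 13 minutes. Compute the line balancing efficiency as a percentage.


Formula: Efficiency = Sum of Task Times / (N_stations * CT) * 100
Total station capacity = 6 stations * 13 min = 78 min
Efficiency = 57 / 78 * 100 = 73.1%

73.1%


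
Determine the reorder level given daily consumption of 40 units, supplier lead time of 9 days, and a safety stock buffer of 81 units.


Formula: ROP = (Daily Demand * Lead Time) + Safety Stock
Demand during lead time = 40 * 9 = 360 units
ROP = 360 + 81 = 441 units

441 units


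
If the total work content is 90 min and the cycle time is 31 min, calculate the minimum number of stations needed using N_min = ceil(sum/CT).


Formula: N_min = ceil(Sum of Task Times / Cycle Time)
N_min = ceil(90 min / 31 min) = ceil(2.9032)
N_min = 3 stations

3


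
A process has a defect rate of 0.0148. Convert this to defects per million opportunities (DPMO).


DPMO = defect_rate * 1000000 = 0.0148 * 1000000

14800


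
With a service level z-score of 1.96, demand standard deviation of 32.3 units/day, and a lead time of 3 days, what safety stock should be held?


Formula: SS = z * sigma_d * sqrt(LT)
sqrt(LT) = sqrt(3) = 1.7321
SS = 1.96 * 32.3 * 1.7321
SS = 109.7 units

109.7 units


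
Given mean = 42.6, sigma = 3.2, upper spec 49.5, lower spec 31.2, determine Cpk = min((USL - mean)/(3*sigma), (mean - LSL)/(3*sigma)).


Cpu = (49.5 - 42.6) / (3 * 3.2) = 0.72
Cpl = (42.6 - 31.2) / (3 * 3.2) = 1.19
Cpk = min(0.72, 1.19) = 0.72

0.72


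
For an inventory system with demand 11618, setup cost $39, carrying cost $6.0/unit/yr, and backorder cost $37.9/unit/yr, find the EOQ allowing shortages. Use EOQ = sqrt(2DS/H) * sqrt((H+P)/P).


Formula: EOQ* = sqrt(2DS/H) * sqrt((H+P)/P)
Base EOQ = sqrt(2*11618*39/6.0) = 388.63 units
Correction = sqrt((6.0+37.9)/37.9) = 1.07625
EOQ* = 388.63 * 1.07625 = 418.3 units

418.3 units


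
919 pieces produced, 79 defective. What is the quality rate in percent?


Formula: Quality Rate = Good Pieces / Total Pieces * 100
Good pieces = 919 - 79 = 840
QR = 840 / 919 * 100 = 91.4%

91.4%


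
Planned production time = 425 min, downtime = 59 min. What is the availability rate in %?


Formula: Availability = (Planned Time - Downtime) / Planned Time * 100
Uptime = 425 - 59 = 366 min
Availability = 366 / 425 * 100 = 86.1%

86.1%


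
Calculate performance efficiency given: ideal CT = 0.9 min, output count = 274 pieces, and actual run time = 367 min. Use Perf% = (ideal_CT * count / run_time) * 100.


Formula: Performance = (Ideal CT * Total Count) / Run Time * 100
Ideal output time = 0.9 * 274 = 246.6 min
Performance = 246.6 / 367 * 100 = 67.2%

67.2%


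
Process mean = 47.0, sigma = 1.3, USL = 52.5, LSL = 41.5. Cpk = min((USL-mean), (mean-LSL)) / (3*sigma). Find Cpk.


Cpu = (52.5 - 47.0) / (3 * 1.3) = 1.41
Cpl = (47.0 - 41.5) / (3 * 1.3) = 1.41
Cpk = min(1.41, 1.41) = 1.41

1.41


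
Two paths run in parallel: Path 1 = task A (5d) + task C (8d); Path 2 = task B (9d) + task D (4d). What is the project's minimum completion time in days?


Path 1 = 5 + 8 = 13 days
Path 2 = 9 + 4 = 13 days
Duration = max(13, 13) = 13 days

13 days


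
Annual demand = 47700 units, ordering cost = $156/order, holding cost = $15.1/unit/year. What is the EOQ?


Formula: EOQ = sqrt(2 * D * S / H)
Numerator: 2 * 47700 * 156 = 14882400
2DS/H = 14882400 / 15.1 = 985589.4
EOQ = sqrt(985589.4) = 992.8 units

992.8 units


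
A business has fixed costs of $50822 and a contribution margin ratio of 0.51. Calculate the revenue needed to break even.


Formula: BER = Fixed Costs / Contribution Margin Ratio
BER = $50822 / 0.51
BER = $99650.98 (to the nearest cent)

$99650.98


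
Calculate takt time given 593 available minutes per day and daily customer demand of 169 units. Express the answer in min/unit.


Formula: Takt Time = Available Production Time / Customer Demand
Takt = 593 min/day / 169 units/day
Takt = 3.51 min/unit

3.51 min/unit


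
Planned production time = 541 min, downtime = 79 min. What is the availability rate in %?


Formula: Availability = (Planned Time - Downtime) / Planned Time * 100
Uptime = 541 - 79 = 462 min
Availability = 462 / 541 * 100 = 85.4%

85.4%


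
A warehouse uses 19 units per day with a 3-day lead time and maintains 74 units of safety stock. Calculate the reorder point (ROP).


Formula: ROP = (Daily Demand * Lead Time) + Safety Stock
Demand during lead time = 19 * 3 = 57 units
ROP = 57 + 74 = 131 units

131 units


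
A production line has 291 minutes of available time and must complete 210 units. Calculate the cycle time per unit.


Formula: CT = Available Time / Number of Units
CT = 291 min / 210 units
CT = 1.39 min/unit

1.39 min/unit


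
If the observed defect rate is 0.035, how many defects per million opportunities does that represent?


DPMO = defect_rate * 1000000 = 0.035 * 1000000

35000


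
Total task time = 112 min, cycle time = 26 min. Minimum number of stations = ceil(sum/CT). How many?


Formula: N_min = ceil(Sum of Task Times / Cycle Time)
N_min = ceil(112 min / 26 min) = ceil(4.3077)
N_min = 5 stations

5


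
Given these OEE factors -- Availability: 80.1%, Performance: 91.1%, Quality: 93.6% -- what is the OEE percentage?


Formula: OEE = Availability * Performance * Quality / 10000
A * P = 80.1% * 91.1% / 100 = 72.97%
OEE = 72.97% * 93.6% / 100 = 68.3%

68.3%


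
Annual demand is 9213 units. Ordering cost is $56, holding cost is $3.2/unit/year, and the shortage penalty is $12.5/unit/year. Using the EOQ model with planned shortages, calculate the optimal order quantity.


Formula: EOQ* = sqrt(2DS/H) * sqrt((H+P)/P)
Base EOQ = sqrt(2*9213*56/3.2) = 567.85 units
Correction = sqrt((3.2+12.5)/12.5) = 1.12071
EOQ* = 567.85 * 1.12071 = 636.4 units

636.4 units


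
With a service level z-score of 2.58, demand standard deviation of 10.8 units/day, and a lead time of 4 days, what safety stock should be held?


Formula: SS = z * sigma_d * sqrt(LT)
sqrt(LT) = sqrt(4) = 2.0
SS = 2.58 * 10.8 * 2.0
SS = 55.7 units

55.7 units


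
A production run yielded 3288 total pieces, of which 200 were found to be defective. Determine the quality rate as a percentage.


Formula: Quality Rate = Good Pieces / Total Pieces * 100
Good pieces = 3288 - 200 = 3088
QR = 3088 / 3288 * 100 = 93.9%

93.9%


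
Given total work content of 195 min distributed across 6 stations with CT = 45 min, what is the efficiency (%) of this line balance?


Formula: Efficiency = Sum of Task Times / (N_stations * CT) * 100
Total station capacity = 6 stations * 45 min = 270 min
Efficiency = 195 / 270 * 100 = 72.2%

72.2%


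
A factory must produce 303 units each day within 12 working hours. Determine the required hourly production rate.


Formula: Production Rate = Daily Demand / Available Hours
Rate = 303 units/day / 12 hours/day
Rate = 25.3 units/hour

25.3 units/hour


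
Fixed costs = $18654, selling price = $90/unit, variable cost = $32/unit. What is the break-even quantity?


Formula: BEQ = Fixed Costs / (Price - Variable Cost)
Contribution margin = $90 - $32 = $58/unit
BEQ = ceil($18654 / $58/unit) = ceil(321.62) = 322 units

322 units


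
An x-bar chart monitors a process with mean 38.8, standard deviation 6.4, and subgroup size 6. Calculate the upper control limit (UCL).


UCL = 38.8 + 3 * 6.4 / sqrt(6)

46.64


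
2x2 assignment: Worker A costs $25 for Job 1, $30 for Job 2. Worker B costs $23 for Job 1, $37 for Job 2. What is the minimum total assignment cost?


Option 1: A->1 + B->2 = $25 + $37 = $62
Option 2: A->2 + B->1 = $30 + $23 = $53
Min cost = min($62, $53) = $53

$53


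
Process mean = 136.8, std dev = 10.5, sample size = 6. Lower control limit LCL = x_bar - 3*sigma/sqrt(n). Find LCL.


LCL = 136.8 - 3 * 10.5 / sqrt(6)

123.94


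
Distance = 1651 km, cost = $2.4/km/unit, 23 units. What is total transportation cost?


TC = dist * cost * units = 1651 * 2.4 * 23 = $91135.20

$91135.20


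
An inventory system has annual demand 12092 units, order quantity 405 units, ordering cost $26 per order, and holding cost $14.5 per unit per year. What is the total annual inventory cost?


TC = 12092/405 * 26 + 405/2 * 14.5

$3712.53


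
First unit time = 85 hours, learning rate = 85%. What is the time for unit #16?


Formula: T_n = T_1 * (learning_rate)^(log2(n)) where learning_rate = rate/100
Doublings = log2(16) = 4
T_n = 85 * 0.85^4
T_n = 85 * 0.522 = 44.4 hours

44.4 hours
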